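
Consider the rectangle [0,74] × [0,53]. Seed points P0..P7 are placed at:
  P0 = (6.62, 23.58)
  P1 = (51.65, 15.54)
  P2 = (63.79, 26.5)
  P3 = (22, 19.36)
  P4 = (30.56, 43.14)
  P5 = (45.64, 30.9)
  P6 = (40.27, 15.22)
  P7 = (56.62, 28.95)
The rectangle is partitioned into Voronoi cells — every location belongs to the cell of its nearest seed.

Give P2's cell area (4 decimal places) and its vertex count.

Area of P2's cell: 486.4729 (4 vertices)

1. box [0,74]×[0,53]: [(0, 0) (74, 0) (74, 53) (0, 53)]
2. ⊥bis P2·P0 via (35.205,25.04): [(36.4839, 0) (74, 0) (74, 53) (33.7769, 53)]  |A|=2060.0872
3. ⊥bis P2·P1 via (57.72,21.02): [(34.0725, 47.2135) (74, 2.9872) (74, 53) (33.7769, 53)]  |A|=1114.8182
4. ⊥bis P2·P3 via (42.895,22.93): [(39.837, 40.8284) (74, 2.9872) (74, 53) (37.7574, 53)]  |A|=1074.8591
5. ⊥bis P2·P4 via (47.175,34.82): [(46.4923, 33.4566) (74, 2.9872) (74, 53) (56.2787, 53)]  |A|=861.037
6. ⊥bis P2·P5 via (54.715,28.7): [(53.8834, 25.2697) (74, 2.9872) (74, 53) (60.6059, 53)]  |A|=688.7547
7. ⊥bis P2·P6 via (52.03,20.86): [(53.8834, 25.2697) (74, 2.9872) (74, 53) (60.6059, 53)]  |A|=688.7547
8. ⊥bis P2·P7 via (60.205,27.725): [(57.8607, 20.8642) (74, 2.9872) (74, 53) (68.8415, 53)]  |A|=486.4729
9. canonical 4-gon: [(57.8607, 20.8642) (74, 2.9872) (74, 53) (68.8415, 53)]
10. shoelace: 486.4729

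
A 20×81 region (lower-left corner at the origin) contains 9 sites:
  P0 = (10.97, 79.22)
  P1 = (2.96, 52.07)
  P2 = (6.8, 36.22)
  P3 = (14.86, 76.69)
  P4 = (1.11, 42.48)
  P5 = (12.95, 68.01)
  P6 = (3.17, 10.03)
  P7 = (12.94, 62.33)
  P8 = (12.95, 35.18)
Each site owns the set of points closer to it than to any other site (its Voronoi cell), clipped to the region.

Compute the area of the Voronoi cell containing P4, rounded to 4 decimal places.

1. box [0,20]×[0,81]: [(0, 0) (20, 0) (20, 81) (0, 81)]
2. ⊥bis P4·P0 via (6.04,60.85): [(0, 62.471) (0, 0) (20, 0) (20, 57.1035)]  |A|=1195.7449
3. ⊥bis P4·P1 via (2.035,47.275): [(0, 47.6676) (0, 0) (20, 0) (20, 43.8094)]  |A|=914.7696
4. ⊥bis P4·P2 via (3.955,39.35): [(10.8113, 45.582) (0, 47.6676) (0, 35.7551)]  |A|=64.3944
5. ⊥bis P4·P3 via (7.985,59.585): [(10.8113, 45.582) (0, 47.6676) (0, 35.7551)]  |A|=64.3944
6. ⊥bis P4·P5 via (7.03,55.245): [(10.8113, 45.582) (0, 47.6676) (0, 35.7551)]  |A|=64.3944
7. ⊥bis P4·P6 via (2.14,26.255): [(10.8113, 45.582) (0, 47.6676) (0, 35.7551)]  |A|=64.3944
8. ⊥bis P4·P7 via (7.025,52.405): [(10.8113, 45.582) (0, 47.6676) (0, 35.7551)]  |A|=64.3944
9. ⊥bis P4·P8 via (7.03,38.83): [(10.8113, 45.582) (0, 47.6676) (0, 35.7551)]  |A|=64.3944
10. canonical 3-gon: [(10.8113, 45.582) (0, 47.6676) (0, 35.7551)]
11. shoelace: 64.3944

Area of P4's cell: 64.3944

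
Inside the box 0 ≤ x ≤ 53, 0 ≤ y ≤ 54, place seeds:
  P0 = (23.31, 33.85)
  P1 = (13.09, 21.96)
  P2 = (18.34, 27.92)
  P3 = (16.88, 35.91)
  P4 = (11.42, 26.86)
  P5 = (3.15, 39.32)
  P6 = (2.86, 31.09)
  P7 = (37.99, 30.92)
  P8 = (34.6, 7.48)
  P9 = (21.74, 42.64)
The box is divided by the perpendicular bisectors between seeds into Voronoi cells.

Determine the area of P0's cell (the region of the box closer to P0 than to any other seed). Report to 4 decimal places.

1. box [0,53]×[0,54]: [(0, 0) (53, 0) (53, 54) (0, 54)]
2. ⊥bis P0·P1 via (18.2,27.905): [(0, 43.5487) (50.6648, 0) (53, 0) (53, 54) (0, 54)]  |A|=1758.8056
3. ⊥bis P0·P2 via (20.825,30.885): [(0, 48.3387) (53, 3.9188) (53, 54) (0, 54)]  |A|=1477.1779
4. ⊥bis P0·P3 via (20.095,34.88): [(19.2405, 32.2129) (53, 3.9188) (53, 54) (26.2205, 54)]  |A|=1137.0803
5. ⊥bis P0·P4 via (17.365,30.355): [(19.2405, 32.2129) (53, 3.9188) (53, 54) (26.2205, 54)]  |A|=1137.0803
6. ⊥bis P0·P5 via (13.23,36.585): [(19.2405, 32.2129) (53, 3.9188) (53, 54) (26.2205, 54)]  |A|=1137.0803
7. ⊥bis P0·P6 via (13.085,32.47): [(19.2405, 32.2129) (53, 3.9188) (53, 54) (26.2205, 54)]  |A|=1137.0803
8. ⊥bis P0·P7 via (30.65,32.385): [(19.2405, 32.2129) (28.9855, 24.0456) (34.9642, 54) (26.2205, 54)]  |A|=265.6164
9. ⊥bis P0·P8 via (28.955,20.665): [(19.2405, 32.2129) (28.9855, 24.0456) (34.9642, 54) (26.2205, 54)]  |A|=265.6164
10. ⊥bis P0·P9 via (22.525,38.245): [(21.091, 37.9889) (19.2405, 32.2129) (28.9855, 24.0456) (32.1632, 39.9665)]  |A|=120.6975
11. canonical 4-gon: [(21.091, 37.9889) (19.2405, 32.2129) (28.9855, 24.0456) (32.1632, 39.9665)]
12. shoelace: 120.6975

Area of P0's cell: 120.6975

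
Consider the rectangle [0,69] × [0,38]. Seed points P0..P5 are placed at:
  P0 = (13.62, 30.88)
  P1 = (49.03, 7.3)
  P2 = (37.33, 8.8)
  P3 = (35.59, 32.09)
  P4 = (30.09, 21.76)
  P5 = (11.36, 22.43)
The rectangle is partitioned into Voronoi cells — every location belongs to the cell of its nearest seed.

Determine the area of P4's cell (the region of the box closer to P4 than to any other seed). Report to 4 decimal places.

Area of P4's cell: 280.3059

1. box [0,69]×[0,38]: [(0, 0) (69, 0) (69, 38) (0, 38)]
2. ⊥bis P4·P0 via (21.855,26.32): [(7.2807, 0) (69, 0) (69, 38) (28.3226, 38)]  |A|=1945.5367
3. ⊥bis P4·P1 via (39.56,14.53): [(7.2807, 0) (28.4669, 0) (57.4785, 38) (28.3226, 38)]  |A|=956.4986
4. ⊥bis P4·P2 via (33.71,15.28): [(7.694, 0.7464) (44.909, 21.5362) (57.4785, 38) (28.3226, 38)]  |A|=718.7715
5. ⊥bis P4·P3 via (32.84,26.925): [(24.615, 31.3043) (7.694, 0.7464) (43.9584, 21.0052)]  |A|=382.6828
6. ⊥bis P4·P5 via (20.725,22.095): [(24.615, 31.3043) (20.8085, 24.4302) (20.2115, 7.7392) (43.9584, 21.0052)]  |A|=280.3059
7. canonical 4-gon: [(24.615, 31.3043) (20.8085, 24.4302) (20.2115, 7.7392) (43.9584, 21.0052)]
8. shoelace: 280.3059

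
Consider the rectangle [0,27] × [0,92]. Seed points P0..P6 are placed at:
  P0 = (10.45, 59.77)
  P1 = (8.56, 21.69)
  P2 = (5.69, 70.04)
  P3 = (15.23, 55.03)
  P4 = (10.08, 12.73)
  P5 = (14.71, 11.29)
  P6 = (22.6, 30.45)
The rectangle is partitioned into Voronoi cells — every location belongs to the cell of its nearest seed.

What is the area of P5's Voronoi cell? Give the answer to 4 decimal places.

Area of P5's cell: 295.2232

1. box [0,27]×[0,92]: [(0, 0) (27, 0) (27, 92) (0, 92)]
2. ⊥bis P5·P0 via (12.58,35.53): [(0, 34.4246) (0, 0) (27, 0) (27, 36.7971)]  |A|=961.4927
3. ⊥bis P5·P1 via (11.635,16.49): [(0, 9.6097) (0, 0) (27, 0) (27, 25.576)]  |A|=475.0072
4. ⊥bis P5·P2 via (10.2,40.665): [(0, 9.6097) (0, 0) (27, 0) (27, 25.576)]  |A|=475.0072
5. ⊥bis P5·P3 via (14.97,33.16): [(0, 9.6097) (0, 0) (27, 0) (27, 25.576)]  |A|=475.0072
6. ⊥bis P5·P4 via (12.395,12.01): [(14.2736, 18.0503) (8.6597, 0) (27, 0) (27, 25.576)]  |A|=328.2692
7. ⊥bis P5·P6 via (18.655,20.87): [(18.883, 20.7761) (14.2736, 18.0503) (8.6597, 0) (27, 0) (27, 17.4336)]  |A|=295.2232
8. canonical 5-gon: [(18.883, 20.7761) (14.2736, 18.0503) (8.6597, 0) (27, 0) (27, 17.4336)]
9. shoelace: 295.2232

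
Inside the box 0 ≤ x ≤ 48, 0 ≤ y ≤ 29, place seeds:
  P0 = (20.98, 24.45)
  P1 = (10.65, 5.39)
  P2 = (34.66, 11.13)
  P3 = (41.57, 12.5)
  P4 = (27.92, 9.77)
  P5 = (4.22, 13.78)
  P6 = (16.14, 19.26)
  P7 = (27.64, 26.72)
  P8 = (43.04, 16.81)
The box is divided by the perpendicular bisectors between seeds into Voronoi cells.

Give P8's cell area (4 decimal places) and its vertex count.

Area of P8's cell: 161.1762 (5 vertices)

1. box [0,48]×[0,29]: [(0, 0) (48, 0) (48, 29) (0, 29)]
2. ⊥bis P8·P0 via (32.01,20.63): [(24.8652, 0) (48, 0) (48, 29) (34.9088, 29)]  |A|=525.2768
3. ⊥bis P8·P1 via (26.845,11.1): [(27.7856, 8.4323) (30.7586, 0) (48, 0) (48, 29) (34.9088, 29)]  |A|=500.4295
4. ⊥bis P8·P2 via (38.85,13.97): [(32.7965, 22.901) (48, 0.4705) (48, 29) (34.9088, 29)]  |A|=256.7953
5. ⊥bis P8·P3 via (42.305,14.655): [(32.7965, 22.901) (37.2072, 16.3937) (48, 12.7126) (48, 29) (34.9088, 29)]  |A|=190.7321
6. ⊥bis P8·P4 via (35.48,13.29): [(32.7965, 22.901) (37.2072, 16.3937) (48, 12.7126) (48, 29) (34.9088, 29)]  |A|=190.7321
7. ⊥bis P8·P5 via (23.63,15.295): [(32.7965, 22.901) (37.2072, 16.3937) (48, 12.7126) (48, 29) (34.9088, 29)]  |A|=190.7321
8. ⊥bis P8·P6 via (29.59,18.035): [(32.7965, 22.901) (37.2072, 16.3937) (48, 12.7126) (48, 29) (34.9088, 29)]  |A|=190.7321
9. ⊥bis P8·P7 via (35.34,21.765): [(34.4763, 20.4228) (37.2072, 16.3937) (48, 12.7126) (48, 29) (39.9958, 29)]  |A|=161.1762
10. canonical 5-gon: [(34.4763, 20.4228) (37.2072, 16.3937) (48, 12.7126) (48, 29) (39.9958, 29)]
11. shoelace: 161.1762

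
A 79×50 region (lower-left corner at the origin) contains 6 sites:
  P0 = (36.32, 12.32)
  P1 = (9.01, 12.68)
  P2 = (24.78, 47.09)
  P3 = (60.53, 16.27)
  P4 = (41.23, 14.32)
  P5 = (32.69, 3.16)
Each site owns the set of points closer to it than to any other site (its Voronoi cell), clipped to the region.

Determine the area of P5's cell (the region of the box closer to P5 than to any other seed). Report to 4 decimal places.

1. box [0,79]×[0,50]: [(0, 0) (79, 0) (79, 50) (0, 50)]
2. ⊥bis P5·P0 via (34.505,7.74): [(0, 21.4139) (0, 0) (54.0362, 0)]  |A|=578.564
3. ⊥bis P5·P1 via (20.85,7.92): [(22.6641, 12.4324) (17.6659, 0) (54.0362, 0)]  |A|=226.0851
4. ⊥bis P5·P2 via (28.735,25.125): [(22.6641, 12.4324) (17.6659, 0) (54.0362, 0)]  |A|=226.0851
5. ⊥bis P5·P3 via (46.61,9.715): [(50.5307, 1.3892) (22.6641, 12.4324) (17.6659, 0) (51.1848, 0)]  |A|=224.1045
6. ⊥bis P5·P4 via (36.96,8.74): [(42.3074, 4.648) (22.6641, 12.4324) (17.6659, 0) (48.3814, 0)]  |A|=212.9431
7. canonical 4-gon: [(42.3074, 4.648) (22.6641, 12.4324) (17.6659, 0) (48.3814, 0)]
8. shoelace: 212.9431

Area of P5's cell: 212.9431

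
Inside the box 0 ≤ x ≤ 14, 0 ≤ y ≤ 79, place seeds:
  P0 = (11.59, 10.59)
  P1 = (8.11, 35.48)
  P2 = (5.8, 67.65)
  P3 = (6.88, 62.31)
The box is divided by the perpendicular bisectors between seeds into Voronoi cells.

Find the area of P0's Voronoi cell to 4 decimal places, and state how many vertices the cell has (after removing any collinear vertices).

1. box [0,14]×[0,79]: [(0, 0) (14, 0) (14, 79) (0, 79)]
2. ⊥bis P0·P1 via (9.85,23.035): [(0, 21.6578) (0, 0) (14, 0) (14, 23.6152)]  |A|=316.9114
3. ⊥bis P0·P2 via (8.695,39.12): [(0, 21.6578) (0, 0) (14, 0) (14, 23.6152)]  |A|=316.9114
4. ⊥bis P0·P3 via (9.235,36.45): [(0, 21.6578) (0, 0) (14, 0) (14, 23.6152)]  |A|=316.9114
5. canonical 4-gon: [(0, 21.6578) (0, 0) (14, 0) (14, 23.6152)]
6. shoelace: 316.9114

Area of P0's cell: 316.9114 (4 vertices)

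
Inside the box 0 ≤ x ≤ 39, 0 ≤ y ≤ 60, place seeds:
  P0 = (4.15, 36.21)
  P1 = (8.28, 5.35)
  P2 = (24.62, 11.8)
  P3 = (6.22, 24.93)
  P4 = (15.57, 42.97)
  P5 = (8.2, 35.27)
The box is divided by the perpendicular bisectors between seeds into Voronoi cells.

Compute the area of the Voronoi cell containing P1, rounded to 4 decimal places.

1. box [0,39]×[0,60]: [(0, 0) (39, 0) (39, 60) (0, 60)]
2. ⊥bis P1·P0 via (6.215,20.78): [(0, 19.9482) (0, 0) (39, 0) (39, 25.1676)]  |A|=879.7594
3. ⊥bis P1·P2 via (16.45,8.575): [(11.3604, 21.4686) (0, 19.9482) (0, 0) (19.8349, 0)]  |A|=326.2237
4. ⊥bis P1·P3 via (7.25,15.14): [(13.595, 15.8076) (0, 14.3772) (0, 0) (19.8349, 0)]  |A|=254.5
5. ⊥bis P1·P4 via (11.925,24.16): [(13.595, 15.8076) (0, 14.3772) (0, 0) (19.8349, 0)]  |A|=254.5
6. ⊥bis P1·P5 via (8.24,20.31): [(13.595, 15.8076) (0, 14.3772) (0, 0) (19.8349, 0)]  |A|=254.5
7. canonical 4-gon: [(13.595, 15.8076) (0, 14.3772) (0, 0) (19.8349, 0)]
8. shoelace: 254.5

Area of P1's cell: 254.5000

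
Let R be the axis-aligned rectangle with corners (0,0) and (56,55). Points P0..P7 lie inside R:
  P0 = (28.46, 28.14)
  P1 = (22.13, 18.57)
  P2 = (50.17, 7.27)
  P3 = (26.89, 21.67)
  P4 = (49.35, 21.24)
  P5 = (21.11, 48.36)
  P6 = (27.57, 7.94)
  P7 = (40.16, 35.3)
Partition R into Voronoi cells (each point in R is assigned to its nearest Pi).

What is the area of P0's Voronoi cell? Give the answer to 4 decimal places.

Area of P0's cell: 245.0320

1. box [0,56]×[0,55]: [(0, 0) (56, 0) (56, 55) (0, 55)]
2. ⊥bis P0·P1 via (25.295,23.355): [(0, 40.0862) (56, 3.0454) (56, 55) (0, 55)]  |A|=1872.3152
3. ⊥bis P0·P2 via (39.315,17.705): [(0, 40.0862) (37.1857, 15.49) (56, 35.0616) (56, 55) (0, 55)]  |A|=1571.1346
4. ⊥bis P0·P3 via (27.675,24.905): [(0, 40.0862) (20.2147, 26.7153) (42.7256, 21.2529) (56, 35.0616) (56, 55) (0, 55)]  |A|=1491.1406
5. ⊥bis P0·P4 via (38.905,24.69): [(0, 40.0862) (20.2147, 26.7153) (38.1374, 22.3662) (48.9164, 55) (0, 55)]  |A|=1158.4155
6. ⊥bis P0·P5 via (24.785,38.25): [(10.5816, 33.087) (20.2147, 26.7153) (38.1374, 22.3662) (45.9217, 45.9332)]  |A|=402.5828
7. ⊥bis P0·P6 via (28.015,18.04): [(10.5816, 33.087) (20.2147, 26.7153) (38.1374, 22.3662) (45.9217, 45.9332)]  |A|=402.5828
8. ⊥bis P0·P7 via (34.31,31.72): [(29.3078, 39.894) (10.5816, 33.087) (20.2147, 26.7153) (38.1374, 22.3662) (38.8023, 24.3792)]  |A|=245.032
9. canonical 5-gon: [(29.3078, 39.894) (10.5816, 33.087) (20.2147, 26.7153) (38.1374, 22.3662) (38.8023, 24.3792)]
10. shoelace: 245.032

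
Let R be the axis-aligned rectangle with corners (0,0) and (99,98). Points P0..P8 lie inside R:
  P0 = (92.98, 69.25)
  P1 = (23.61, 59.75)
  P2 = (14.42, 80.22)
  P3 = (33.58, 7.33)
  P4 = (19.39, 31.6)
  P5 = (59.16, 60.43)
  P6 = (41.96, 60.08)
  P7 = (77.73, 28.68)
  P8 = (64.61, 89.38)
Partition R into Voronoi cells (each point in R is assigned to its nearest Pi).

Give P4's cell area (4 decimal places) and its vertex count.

1. box [0,99]×[0,98]: [(0, 0) (99, 0) (99, 98) (0, 98)]
2. ⊥bis P4·P0 via (56.185,50.425): [(0, 0) (81.9834, 0) (31.8448, 98) (0, 98)]  |A|=5577.5775
3. ⊥bis P4·P1 via (21.5,45.675): [(0, 48.8981) (0, 0) (81.9834, 0) (61.6983, 39.6488)]  |A|=3133.7363
4. ⊥bis P4·P2 via (16.905,55.91): [(0, 48.8981) (0, 0) (81.9834, 0) (61.6983, 39.6488)]  |A|=3133.7363
5. ⊥bis P4·P3 via (26.485,19.465): [(61.1478, 39.7314) (0, 48.8981) (0, 3.98)]  |A|=1373.3217
6. ⊥bis P4·P5 via (39.275,46.015): [(48.9851, 32.6202) (41.7187, 42.644) (0, 48.8981) (0, 3.98)]  |A|=1286.5276
7. ⊥bis P4·P6 via (30.675,45.84): [(48.0479, 32.0722) (33.0723, 43.9402) (0, 48.8981) (0, 3.98)]  |A|=1238.2374
8. ⊥bis P4·P7 via (48.56,30.14): [(48.0479, 32.0722) (33.0723, 43.9402) (0, 48.8981) (0, 3.98)]  |A|=1238.2374
9. ⊥bis P4·P8 via (42,60.49): [(48.0479, 32.0722) (33.0723, 43.9402) (0, 48.8981) (0, 3.98)]  |A|=1238.2374
10. canonical 4-gon: [(48.0479, 32.0722) (33.0723, 43.9402) (0, 48.8981) (0, 3.98)]
11. shoelace: 1238.2374

Area of P4's cell: 1238.2374 (4 vertices)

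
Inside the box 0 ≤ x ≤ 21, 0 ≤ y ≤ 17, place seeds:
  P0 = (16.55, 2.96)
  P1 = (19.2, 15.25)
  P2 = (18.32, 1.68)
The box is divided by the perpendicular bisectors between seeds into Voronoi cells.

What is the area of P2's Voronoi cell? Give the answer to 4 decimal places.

1. box [0,21]×[0,17]: [(0, 0) (21, 0) (21, 17) (0, 17)]
2. ⊥bis P2·P0 via (17.435,2.32): [(15.7573, 0) (21, 0) (21, 7.2497)]  |A|=19.0042
3. ⊥bis P2·P1 via (18.76,8.465): [(15.7573, 0) (21, 0) (21, 7.2497)]  |A|=19.0042
4. canonical 3-gon: [(15.7573, 0) (21, 0) (21, 7.2497)]
5. shoelace: 19.0042

Area of P2's cell: 19.0042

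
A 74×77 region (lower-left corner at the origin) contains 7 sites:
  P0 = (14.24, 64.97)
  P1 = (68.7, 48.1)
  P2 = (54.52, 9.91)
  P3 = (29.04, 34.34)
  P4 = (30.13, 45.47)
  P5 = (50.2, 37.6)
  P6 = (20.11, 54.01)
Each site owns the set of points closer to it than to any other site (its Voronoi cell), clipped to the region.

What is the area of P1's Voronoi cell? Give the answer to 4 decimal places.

Area of P1's cell: 942.3063

1. box [0,74]×[0,77]: [(0, 0) (74, 0) (74, 77) (0, 77)]
2. ⊥bis P1·P0 via (41.47,56.535): [(23.9572, 0) (74, 0) (74, 77) (47.8094, 77)]  |A|=2934.9842
3. ⊥bis P1·P2 via (61.61,29.005): [(35.8993, 38.5514) (74, 24.4046) (74, 77) (47.8094, 77)]  |A|=1505.4576
4. ⊥bis P1·P3 via (48.87,41.22): [(42.4542, 59.7121) (51.8508, 32.6286) (74, 24.4046) (74, 77) (47.8094, 77)]  |A|=1317.2732
5. ⊥bis P1·P4 via (49.415,46.785): [(47.4367, 75.7969) (50.0206, 37.9037) (51.8508, 32.6286) (74, 24.4046) (74, 77) (47.8094, 77)]  |A|=1202.0899
6. ⊥bis P1·P5 via (59.45,42.85): [(47.4367, 75.7969) (48.3497, 62.4076) (68.8294, 26.3244) (74, 24.4046) (74, 77) (47.8094, 77)]  |A|=942.3063
7. ⊥bis P1·P6 via (44.405,51.055): [(47.4367, 75.7969) (48.3497, 62.4076) (68.8294, 26.3244) (74, 24.4046) (74, 77) (47.8094, 77)]  |A|=942.3063
8. canonical 6-gon: [(47.4367, 75.7969) (48.3497, 62.4076) (68.8294, 26.3244) (74, 24.4046) (74, 77) (47.8094, 77)]
9. shoelace: 942.3063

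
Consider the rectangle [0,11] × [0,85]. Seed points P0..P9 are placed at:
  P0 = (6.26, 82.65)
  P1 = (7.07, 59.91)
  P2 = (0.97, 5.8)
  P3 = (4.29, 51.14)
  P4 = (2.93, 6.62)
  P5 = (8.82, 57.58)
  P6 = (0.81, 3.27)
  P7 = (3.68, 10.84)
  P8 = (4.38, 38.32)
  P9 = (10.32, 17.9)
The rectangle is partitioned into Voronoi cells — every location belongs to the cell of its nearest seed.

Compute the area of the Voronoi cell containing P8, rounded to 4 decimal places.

Area of P8's cell: 188.8296

1. box [0,11]×[0,85]: [(0, 0) (11, 0) (11, 85) (0, 85)]
2. ⊥bis P8·P0 via (5.32,60.485): [(0, 60.7106) (0, 0) (11, 0) (11, 60.2441)]  |A|=665.251
3. ⊥bis P8·P1 via (5.725,49.115): [(0, 49.8283) (0, 0) (11, 0) (11, 48.4578)]  |A|=540.5734
4. ⊥bis P8·P2 via (2.675,22.06): [(0, 49.8283) (0, 22.3405) (11, 21.1871) (11, 48.4578)]  |A|=301.1719
5. ⊥bis P8·P3 via (4.335,44.73): [(0, 44.6996) (0, 22.3405) (11, 21.1871) (11, 44.7768)]  |A|=252.7184
6. ⊥bis P8·P4 via (3.655,22.47): [(0, 44.6996) (0, 22.6372) (11, 22.134) (11, 44.7768)]  |A|=245.8783
7. ⊥bis P8·P5 via (6.6,47.95): [(0, 44.6996) (0, 22.6372) (11, 22.134) (11, 44.7768)]  |A|=245.8783
8. ⊥bis P8·P6 via (2.595,20.795): [(0, 44.6996) (0, 22.6372) (11, 22.134) (11, 44.7768)]  |A|=245.8783
9. ⊥bis P8·P7 via (4.03,24.58): [(0, 44.6996) (0, 24.6827) (11, 24.4025) (11, 44.7768)]  |A|=222.1519
10. ⊥bis P8·P9 via (7.35,28.11): [(0, 44.6996) (0, 25.9719) (11, 29.1718) (11, 44.7768)]  |A|=188.8296
11. canonical 4-gon: [(0, 44.6996) (0, 25.9719) (11, 29.1718) (11, 44.7768)]
12. shoelace: 188.8296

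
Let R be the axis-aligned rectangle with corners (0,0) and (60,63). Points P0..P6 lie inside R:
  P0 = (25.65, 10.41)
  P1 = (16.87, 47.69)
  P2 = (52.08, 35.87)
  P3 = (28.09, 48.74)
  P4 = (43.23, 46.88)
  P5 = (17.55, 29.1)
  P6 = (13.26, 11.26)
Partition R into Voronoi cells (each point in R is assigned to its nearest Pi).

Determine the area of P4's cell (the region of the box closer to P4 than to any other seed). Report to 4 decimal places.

Area of P4's cell: 524.1993

1. box [0,60]×[0,63]: [(0, 0) (60, 0) (60, 63) (0, 63)]
2. ⊥bis P4·P0 via (34.44,28.645): [(0, 45.2465) (60, 16.3241) (60, 63) (0, 63)]  |A|=1932.8845
3. ⊥bis P4·P1 via (30.05,47.285): [(29.5497, 31.0023) (60, 16.3241) (60, 63) (30.5329, 63)]  |A|=1182.0884
4. ⊥bis P4·P2 via (47.655,41.375): [(29.5497, 31.0023) (32.8009, 29.4351) (60, 51.2981) (60, 63) (30.5329, 63)]  |A|=706.458
5. ⊥bis P4·P3 via (35.66,47.81): [(33.4685, 29.9717) (60, 51.2981) (60, 63) (37.5261, 63)]  |A|=526.3714
6. ⊥bis P4·P5 via (30.39,37.99): [(33.8412, 33.0054) (35.0574, 31.2488) (60, 51.2981) (60, 63) (37.5261, 63)]  |A|=524.1993
7. ⊥bis P4·P6 via (28.245,29.07): [(33.8412, 33.0054) (35.0574, 31.2488) (60, 51.2981) (60, 63) (37.5261, 63)]  |A|=524.1993
8. canonical 5-gon: [(33.8412, 33.0054) (35.0574, 31.2488) (60, 51.2981) (60, 63) (37.5261, 63)]
9. shoelace: 524.1993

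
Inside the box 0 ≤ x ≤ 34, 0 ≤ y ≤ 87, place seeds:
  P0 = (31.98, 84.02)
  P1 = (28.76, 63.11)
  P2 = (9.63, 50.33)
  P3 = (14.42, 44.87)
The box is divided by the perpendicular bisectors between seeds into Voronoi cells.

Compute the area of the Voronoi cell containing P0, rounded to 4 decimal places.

Area of P0's cell: 379.4441

1. box [0,34]×[0,87]: [(0, 0) (34, 0) (34, 87) (0, 87)]
2. ⊥bis P0·P1 via (30.37,73.565): [(0, 78.2418) (34, 73.006) (34, 87) (0, 87)]  |A|=386.7877
3. ⊥bis P0·P2 via (20.805,67.175): [(0, 80.9771) (5.3696, 77.4149) (34, 73.006) (34, 87) (0, 87)]  |A|=379.4441
4. ⊥bis P0·P3 via (23.2,64.445): [(0, 80.9771) (5.3696, 77.4149) (34, 73.006) (34, 87) (0, 87)]  |A|=379.4441
5. canonical 5-gon: [(0, 80.9771) (5.3696, 77.4149) (34, 73.006) (34, 87) (0, 87)]
6. shoelace: 379.4441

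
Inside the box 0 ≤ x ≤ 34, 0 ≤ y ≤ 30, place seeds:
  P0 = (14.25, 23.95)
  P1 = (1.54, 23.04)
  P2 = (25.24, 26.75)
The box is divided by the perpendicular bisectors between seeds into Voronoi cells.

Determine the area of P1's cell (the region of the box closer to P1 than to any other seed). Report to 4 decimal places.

Area of P1's cell: 255.0965

1. box [0,34]×[0,30]: [(0, 0) (34, 0) (34, 30) (0, 30)]
2. ⊥bis P1·P0 via (7.895,23.495): [(0, 0) (9.5772, 0) (7.4293, 30) (0, 30)]  |A|=255.0965
3. ⊥bis P1·P2 via (13.39,24.895): [(0, 0) (9.5772, 0) (7.4293, 30) (0, 30)]  |A|=255.0965
4. canonical 4-gon: [(0, 0) (9.5772, 0) (7.4293, 30) (0, 30)]
5. shoelace: 255.0965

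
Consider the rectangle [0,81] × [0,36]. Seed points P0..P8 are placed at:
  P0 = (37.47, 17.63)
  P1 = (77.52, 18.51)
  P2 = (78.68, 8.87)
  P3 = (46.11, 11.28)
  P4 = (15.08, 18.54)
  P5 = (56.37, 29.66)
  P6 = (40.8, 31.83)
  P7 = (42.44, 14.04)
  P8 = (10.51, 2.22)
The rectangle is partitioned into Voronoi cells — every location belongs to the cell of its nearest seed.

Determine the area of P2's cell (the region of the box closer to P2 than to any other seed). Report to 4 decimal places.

Area of P2's cell: 244.0130

1. box [0,81]×[0,36]: [(0, 0) (81, 0) (81, 36) (0, 36)]
2. ⊥bis P2·P0 via (58.075,13.25): [(55.2585, 0) (81, 0) (81, 36) (62.911, 36)]  |A|=788.9506
3. ⊥bis P2·P1 via (78.1,13.69): [(57.6453, 11.2286) (55.2585, 0) (81, 0) (81, 14.039)]  |A|=308.4591
4. ⊥bis P2·P3 via (62.395,10.075): [(62.5238, 11.8157) (61.6495, 0) (81, 0) (81, 14.039)]  |A|=244.013
5. ⊥bis P2·P4 via (46.88,13.705): [(62.5238, 11.8157) (61.6495, 0) (81, 0) (81, 14.039)]  |A|=244.013
6. ⊥bis P2·P5 via (67.525,19.265): [(62.5238, 11.8157) (61.6495, 0) (81, 0) (81, 14.039)]  |A|=244.013
7. ⊥bis P2·P6 via (59.74,20.35): [(62.5238, 11.8157) (61.6495, 0) (81, 0) (81, 14.039)]  |A|=244.013
8. ⊥bis P2·P7 via (60.56,11.455): [(62.5238, 11.8157) (61.6495, 0) (81, 0) (81, 14.039)]  |A|=244.013
9. ⊥bis P2·P8 via (44.595,5.545): [(62.5238, 11.8157) (61.6495, 0) (81, 0) (81, 14.039)]  |A|=244.013
10. canonical 4-gon: [(62.5238, 11.8157) (61.6495, 0) (81, 0) (81, 14.039)]
11. shoelace: 244.013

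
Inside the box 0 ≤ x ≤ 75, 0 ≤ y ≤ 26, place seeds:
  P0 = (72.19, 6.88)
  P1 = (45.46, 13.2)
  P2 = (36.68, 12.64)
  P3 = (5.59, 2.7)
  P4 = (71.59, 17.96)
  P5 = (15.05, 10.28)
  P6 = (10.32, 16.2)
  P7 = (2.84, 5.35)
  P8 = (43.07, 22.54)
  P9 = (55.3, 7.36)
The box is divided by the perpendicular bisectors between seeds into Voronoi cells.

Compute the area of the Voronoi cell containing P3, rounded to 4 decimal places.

Area of P3's cell: 65.3151

1. box [0,75]×[0,26]: [(0, 0) (75, 0) (75, 26) (0, 26)]
2. ⊥bis P3·P0 via (38.89,4.79): [(0, 0) (39.1906, 0) (37.5588, 26) (0, 26)]  |A|=997.7427
3. ⊥bis P3·P1 via (25.525,7.95): [(0, 0) (27.6187, 0) (20.7714, 26) (0, 26)]  |A|=629.0714
4. ⊥bis P3·P2 via (21.135,7.67): [(0, 0) (23.5872, 0) (15.2746, 26) (0, 26)]  |A|=505.2036
5. ⊥bis P3·P4 via (38.59,10.33): [(0, 0) (23.5872, 0) (15.2746, 26) (0, 26)]  |A|=505.2036
6. ⊥bis P3·P5 via (10.32,6.49): [(0, 19.3696) (0, 0) (15.5202, 0)]  |A|=150.3102
7. ⊥bis P3·P6 via (7.955,9.45): [(7.9456, 9.4533) (0, 12.2372) (0, 0) (15.5202, 0)]  |A|=121.9746
8. ⊥bis P3·P7 via (4.215,4.025): [(8.6267, 8.6032) (0.3364, 0) (15.5202, 0)]  |A|=65.3151
9. ⊥bis P3·P8 via (24.33,12.62): [(8.6267, 8.6032) (0.3364, 0) (15.5202, 0)]  |A|=65.3151
10. ⊥bis P3·P9 via (30.445,5.03): [(8.6267, 8.6032) (0.3364, 0) (15.5202, 0)]  |A|=65.3151
11. canonical 3-gon: [(8.6267, 8.6032) (0.3364, 0) (15.5202, 0)]
12. shoelace: 65.3151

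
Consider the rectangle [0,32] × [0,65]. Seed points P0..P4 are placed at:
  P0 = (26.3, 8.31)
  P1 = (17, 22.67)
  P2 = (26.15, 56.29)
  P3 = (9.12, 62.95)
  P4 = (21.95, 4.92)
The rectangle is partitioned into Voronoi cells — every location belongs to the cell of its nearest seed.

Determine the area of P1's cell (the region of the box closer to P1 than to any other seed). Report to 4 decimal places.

Area of P1's cell: 841.0951

1. box [0,32]×[0,65]: [(0, 0) (32, 0) (32, 65) (0, 65)]
2. ⊥bis P1·P0 via (21.65,15.49): [(0, 1.4688) (32, 22.193) (32, 65) (0, 65)]  |A|=1701.4119
3. ⊥bis P1·P2 via (21.575,39.48): [(0, 45.3518) (0, 1.4688) (32, 22.193) (32, 36.6427)]  |A|=933.3252
4. ⊥bis P1·P3 via (13.06,42.81): [(10.8954, 42.3865) (0, 40.2551) (0, 1.4688) (32, 22.193) (32, 36.6427)]  |A|=905.5594
5. ⊥bis P1·P4 via (19.475,13.795): [(10.8954, 42.3865) (0, 40.2551) (0, 8.3639) (18.6983, 13.5784) (32, 22.193) (32, 36.6427)]  |A|=841.0951
6. canonical 6-gon: [(10.8954, 42.3865) (0, 40.2551) (0, 8.3639) (18.6983, 13.5784) (32, 22.193) (32, 36.6427)]
7. shoelace: 841.0951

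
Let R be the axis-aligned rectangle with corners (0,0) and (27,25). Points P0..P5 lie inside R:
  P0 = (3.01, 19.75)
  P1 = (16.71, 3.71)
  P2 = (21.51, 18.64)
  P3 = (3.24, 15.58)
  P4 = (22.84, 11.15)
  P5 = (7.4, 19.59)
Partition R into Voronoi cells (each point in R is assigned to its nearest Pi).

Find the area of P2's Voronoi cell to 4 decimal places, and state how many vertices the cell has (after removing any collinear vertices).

1. box [0,27]×[0,25]: [(0, 0) (27, 0) (27, 25) (0, 25)]
2. ⊥bis P2·P0 via (12.26,19.195): [(11.1083, 0) (27, 0) (27, 25) (12.6083, 25)]  |A|=378.5425
3. ⊥bis P2·P1 via (19.11,11.175): [(11.9175, 13.4874) (27, 8.6384) (27, 25) (12.6083, 25)]  |A|=206.23
4. ⊥bis P2·P3 via (12.375,17.11): [(12.1982, 18.1654) (13.0423, 13.1258) (27, 8.6384) (27, 25) (12.6083, 25)]  |A|=203.5483
5. ⊥bis P2·P4 via (22.175,14.895): [(12.1982, 18.1654) (13.0183, 13.269) (27, 15.7518) (27, 25) (12.6083, 25)]  |A|=152.8735
6. ⊥bis P2·P5 via (14.455,19.115): [(14.074, 13.4565) (27, 15.7518) (27, 25) (14.8512, 25)]  |A|=129.8908
7. canonical 4-gon: [(14.074, 13.4565) (27, 15.7518) (27, 25) (14.8512, 25)]
8. shoelace: 129.8908

Area of P2's cell: 129.8908 (4 vertices)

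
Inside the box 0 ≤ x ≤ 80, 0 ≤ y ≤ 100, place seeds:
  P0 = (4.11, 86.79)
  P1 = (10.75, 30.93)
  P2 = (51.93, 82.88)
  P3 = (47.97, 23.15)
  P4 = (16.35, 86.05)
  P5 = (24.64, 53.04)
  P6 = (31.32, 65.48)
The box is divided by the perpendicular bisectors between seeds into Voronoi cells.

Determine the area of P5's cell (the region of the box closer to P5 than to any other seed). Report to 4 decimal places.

Area of P5's cell: 836.7693

1. box [0,80]×[0,100]: [(0, 0) (80, 0) (80, 100) (0, 100)]
2. ⊥bis P5·P0 via (14.375,69.915): [(0, 61.1707) (0, 0) (80, 0) (80, 100) (63.8328, 100)]  |A|=6760.7097
3. ⊥bis P5·P1 via (17.695,41.985): [(0, 61.1707) (0, 53.1014) (80, 2.8436) (80, 100) (63.8328, 100)]  |A|=4522.91
4. ⊥bis P5·P2 via (38.285,67.96): [(27.4504, 77.8687) (0, 61.1707) (0, 53.1014) (80, 2.8436) (80, 29.8098)]  |A|=2499.7759
5. ⊥bis P5·P3 via (36.305,38.095): [(54.992, 52.6807) (27.4504, 77.8687) (0, 61.1707) (0, 53.1014) (30.7673, 33.7727)]  |A|=1322.5201
6. ⊥bis P5·P4 via (20.495,69.545): [(54.992, 52.6807) (33.0926, 72.7087) (9.0358, 66.6672) (0, 61.1707) (0, 53.1014) (30.7673, 33.7727)]  |A|=1243.4097
7. ⊥bis P5·P6 via (27.98,59.26): [(48.9764, 47.9854) (12.5447, 67.5484) (9.0358, 66.6672) (0, 61.1707) (0, 53.1014) (30.7673, 33.7727)]  |A|=836.7693
8. canonical 6-gon: [(48.9764, 47.9854) (12.5447, 67.5484) (9.0358, 66.6672) (0, 61.1707) (0, 53.1014) (30.7673, 33.7727)]
9. shoelace: 836.7693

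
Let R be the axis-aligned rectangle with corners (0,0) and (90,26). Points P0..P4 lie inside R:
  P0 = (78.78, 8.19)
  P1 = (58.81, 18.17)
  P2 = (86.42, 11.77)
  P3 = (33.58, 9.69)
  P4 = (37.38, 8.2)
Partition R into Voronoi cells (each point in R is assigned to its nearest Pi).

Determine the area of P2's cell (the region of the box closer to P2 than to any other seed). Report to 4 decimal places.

1. box [0,90]×[0,26]: [(0, 0) (90, 0) (90, 26) (0, 26)]
2. ⊥bis P2·P0 via (82.6,9.98): [(87.2765, 0) (90, 0) (90, 26) (75.0932, 26)]  |A|=229.1934
3. ⊥bis P2·P1 via (72.615,14.97): [(75.1458, 25.8879) (87.2765, 0) (90, 0) (90, 26) (75.1718, 26)]  |A|=229.189
4. ⊥bis P2·P3 via (60,10.73): [(75.1458, 25.8879) (87.2765, 0) (90, 0) (90, 26) (75.1718, 26)]  |A|=229.189
5. ⊥bis P2·P4 via (61.9,9.985): [(75.1458, 25.8879) (87.2765, 0) (90, 0) (90, 26) (75.1718, 26)]  |A|=229.189
6. canonical 5-gon: [(75.1458, 25.8879) (87.2765, 0) (90, 0) (90, 26) (75.1718, 26)]
7. shoelace: 229.189

Area of P2's cell: 229.1890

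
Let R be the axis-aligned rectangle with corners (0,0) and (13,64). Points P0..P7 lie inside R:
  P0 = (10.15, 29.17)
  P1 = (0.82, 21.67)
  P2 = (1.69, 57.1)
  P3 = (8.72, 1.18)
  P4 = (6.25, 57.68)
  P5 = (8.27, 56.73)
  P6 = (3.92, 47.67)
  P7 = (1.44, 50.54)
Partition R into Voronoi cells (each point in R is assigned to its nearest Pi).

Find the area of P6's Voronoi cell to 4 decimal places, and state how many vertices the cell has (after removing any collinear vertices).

1. box [0,13]×[0,64]: [(0, 0) (13, 0) (13, 64) (0, 64)]
2. ⊥bis P6·P0 via (7.035,38.42): [(0, 36.0509) (13, 40.4288) (13, 64) (0, 64)]  |A|=334.8821
3. ⊥bis P6·P1 via (2.37,34.67): [(0, 36.0509) (13, 40.4288) (13, 64) (0, 64)]  |A|=334.8821
4. ⊥bis P6·P2 via (2.805,52.385): [(0, 51.7217) (0, 36.0509) (13, 40.4288) (13, 54.7959)]  |A|=195.2464
5. ⊥bis P6·P3 via (6.32,24.425): [(0, 51.7217) (0, 36.0509) (13, 40.4288) (13, 54.7959)]  |A|=195.2464
6. ⊥bis P6·P4 via (5.085,52.675): [(4.554, 52.7986) (0, 51.7217) (0, 36.0509) (13, 40.4288) (13, 50.8326)]  |A|=178.5096
7. ⊥bis P6·P5 via (6.095,52.2): [(5.1252, 52.6657) (4.554, 52.7986) (0, 51.7217) (0, 36.0509) (13, 40.4288) (13, 48.8847)]  |A|=170.8396
8. ⊥bis P6·P7 via (2.68,49.105): [(6.2022, 52.1485) (0, 46.7892) (0, 36.0509) (13, 40.4288) (13, 48.8847)]  |A|=153.0998
9. canonical 5-gon: [(6.2022, 52.1485) (0, 46.7892) (0, 36.0509) (13, 40.4288) (13, 48.8847)]
10. shoelace: 153.0998

Area of P6's cell: 153.0998 (5 vertices)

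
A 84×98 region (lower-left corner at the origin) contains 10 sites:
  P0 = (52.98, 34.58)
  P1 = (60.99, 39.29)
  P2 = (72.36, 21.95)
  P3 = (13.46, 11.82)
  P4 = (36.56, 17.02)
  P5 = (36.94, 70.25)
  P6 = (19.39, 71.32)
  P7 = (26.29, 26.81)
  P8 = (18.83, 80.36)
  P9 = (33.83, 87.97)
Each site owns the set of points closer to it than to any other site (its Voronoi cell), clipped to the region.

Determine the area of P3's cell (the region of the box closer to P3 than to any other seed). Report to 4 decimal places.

Area of P3's cell: 664.2008

1. box [0,84]×[0,98]: [(0, 0) (84, 0) (84, 98) (0, 98)]
2. ⊥bis P3·P0 via (33.22,23.2): [(0, 80.8825) (0, 0) (46.5811, 0)]  |A|=1883.8
3. ⊥bis P3·P1 via (37.225,25.555): [(0, 80.8825) (0, 0) (46.5811, 0)]  |A|=1883.8
4. ⊥bis P3·P2 via (42.91,16.885): [(45.4874, 1.8992) (0, 80.8825) (0, 0) (45.814, 0)]  |A|=1883.0715
5. ⊥bis P3·P4 via (25.01,14.42): [(16.497, 52.2375) (0, 80.8825) (0, 0) (28.2561, 0)]  |A|=1405.1716
6. ⊥bis P3·P5 via (25.2,41.035): [(18.404, 43.766) (0, 51.1616) (0, 0) (28.2561, 0)]  |A|=1089.1153
7. ⊥bis P3·P6 via (16.425,41.57): [(18.9551, 41.3178) (0, 43.207) (0, 0) (28.2561, 0)]  |A|=993.2355
8. ⊥bis P3·P7 via (19.875,19.315): [(24.8706, 15.0392) (0, 36.3261) (0, 0) (28.2561, 0)]  |A|=664.2008
9. ⊥bis P3·P8 via (16.145,46.09): [(24.8706, 15.0392) (0, 36.3261) (0, 0) (28.2561, 0)]  |A|=664.2008
10. ⊥bis P3·P9 via (23.645,49.895): [(24.8706, 15.0392) (0, 36.3261) (0, 0) (28.2561, 0)]  |A|=664.2008
11. canonical 4-gon: [(24.8706, 15.0392) (0, 36.3261) (0, 0) (28.2561, 0)]
12. shoelace: 664.2008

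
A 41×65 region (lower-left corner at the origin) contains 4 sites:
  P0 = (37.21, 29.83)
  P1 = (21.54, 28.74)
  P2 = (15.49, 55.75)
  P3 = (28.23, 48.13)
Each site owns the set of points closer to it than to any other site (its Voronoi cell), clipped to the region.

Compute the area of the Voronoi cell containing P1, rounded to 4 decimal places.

Area of P1's cell: 1190.1846

1. box [0,41]×[0,65]: [(0, 0) (41, 0) (41, 65) (0, 65)]
2. ⊥bis P1·P0 via (29.375,29.285): [(0, 0) (31.4121, 0) (26.8907, 65) (0, 65)]  |A|=1894.8388
3. ⊥bis P1·P2 via (18.515,42.245): [(0, 38.0978) (0, 0) (31.4121, 0) (28.3207, 44.4414)]  |A|=1237.4765
4. ⊥bis P1·P3 via (24.885,38.435): [(15.6817, 41.6104) (0, 38.0978) (0, 0) (31.4121, 0) (28.8333, 37.0727)]  |A|=1190.1846
5. canonical 5-gon: [(15.6817, 41.6104) (0, 38.0978) (0, 0) (31.4121, 0) (28.8333, 37.0727)]
6. shoelace: 1190.1846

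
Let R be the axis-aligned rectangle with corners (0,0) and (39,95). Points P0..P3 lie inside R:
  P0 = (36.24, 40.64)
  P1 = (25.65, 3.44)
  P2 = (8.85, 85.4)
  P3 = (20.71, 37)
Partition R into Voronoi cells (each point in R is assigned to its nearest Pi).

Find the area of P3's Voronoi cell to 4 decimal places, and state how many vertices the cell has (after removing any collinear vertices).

Area of P3's cell: 1163.1740 (4 vertices)

1. box [0,39]×[0,95]: [(0, 0) (39, 0) (39, 95) (0, 95)]
2. ⊥bis P3·P0 via (28.475,38.82): [(0, 0) (37.5738, 0) (15.3072, 95) (0, 95)]  |A|=2511.8511
3. ⊥bis P3·P1 via (23.18,20.22): [(0, 16.8079) (32.5126, 21.5937) (15.3072, 95) (0, 95)]  |A|=1832.9367
4. ⊥bis P3·P2 via (14.78,61.2): [(0, 57.5783) (0, 16.8079) (32.5126, 21.5937) (22.7705, 63.158)]  |A|=1163.174
5. canonical 4-gon: [(0, 57.5783) (0, 16.8079) (32.5126, 21.5937) (22.7705, 63.158)]
6. shoelace: 1163.174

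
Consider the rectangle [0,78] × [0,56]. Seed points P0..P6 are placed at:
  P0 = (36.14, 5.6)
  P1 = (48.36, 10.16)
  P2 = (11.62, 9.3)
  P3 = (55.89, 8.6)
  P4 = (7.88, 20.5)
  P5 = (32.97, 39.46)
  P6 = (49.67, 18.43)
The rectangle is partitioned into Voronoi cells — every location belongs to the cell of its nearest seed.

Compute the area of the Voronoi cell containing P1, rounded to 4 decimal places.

1. box [0,78]×[0,56]: [(0, 0) (78, 0) (78, 56) (0, 56)]
2. ⊥bis P1·P0 via (42.25,7.88): [(45.1905, 0) (78, 0) (78, 56) (24.2936, 56)]  |A|=2422.4454
3. ⊥bis P1·P2 via (29.99,9.73): [(29.2157, 42.8097) (45.1905, 0) (78, 0) (78, 56) (28.9069, 56)]  |A|=2392.0199
4. ⊥bis P1·P3 via (52.125,9.38): [(29.2157, 42.8097) (45.1905, 0) (50.1817, 0) (61.7833, 56) (28.9069, 56)]  |A|=1159.0415
5. ⊥bis P1·P4 via (28.12,15.33): [(32.7322, 33.3861) (45.1905, 0) (50.1817, 0) (61.7833, 56) (38.5085, 56)]  |A|=1028.7398
6. ⊥bis P1·P5 via (40.665,24.81): [(36.708, 22.7316) (45.1905, 0) (50.1817, 0) (57.1113, 33.4485)]  |A|=360.8275
7. ⊥bis P1·P6 via (49.015,14.295): [(39.2808, 15.8369) (45.1905, 0) (50.1817, 0) (53.0121, 13.6618)]  |A|=136.3984
8. canonical 4-gon: [(39.2808, 15.8369) (45.1905, 0) (50.1817, 0) (53.0121, 13.6618)]
9. shoelace: 136.3984

Area of P1's cell: 136.3984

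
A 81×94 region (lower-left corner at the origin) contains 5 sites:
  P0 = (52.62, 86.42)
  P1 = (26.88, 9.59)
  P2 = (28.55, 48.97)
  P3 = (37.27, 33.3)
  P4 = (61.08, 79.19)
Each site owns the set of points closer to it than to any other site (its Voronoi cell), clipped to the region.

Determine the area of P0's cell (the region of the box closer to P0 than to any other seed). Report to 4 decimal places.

1. box [0,81]×[0,94]: [(0, 0) (81, 0) (81, 94) (0, 94)]
2. ⊥bis P0·P1 via (39.75,48.005): [(0, 61.3223) (81, 34.1852) (81, 94) (0, 94)]  |A|=3745.9478
3. ⊥bis P0·P2 via (40.585,67.695): [(0, 93.7799) (81, 41.7193) (81, 94) (0, 94)]  |A|=2126.2798
4. ⊥bis P0·P3 via (44.945,59.86): [(0, 93.7799) (59.1716, 55.749) (81, 49.4412) (81, 94) (0, 94)]  |A|=2042.0012
5. ⊥bis P0·P4 via (56.85,82.805): [(0, 93.7799) (42.7485, 66.3045) (66.4174, 94) (0, 94)]  |A|=924.4354
6. canonical 4-gon: [(0, 93.7799) (42.7485, 66.3045) (66.4174, 94) (0, 94)]
7. shoelace: 924.4354

Area of P0's cell: 924.4354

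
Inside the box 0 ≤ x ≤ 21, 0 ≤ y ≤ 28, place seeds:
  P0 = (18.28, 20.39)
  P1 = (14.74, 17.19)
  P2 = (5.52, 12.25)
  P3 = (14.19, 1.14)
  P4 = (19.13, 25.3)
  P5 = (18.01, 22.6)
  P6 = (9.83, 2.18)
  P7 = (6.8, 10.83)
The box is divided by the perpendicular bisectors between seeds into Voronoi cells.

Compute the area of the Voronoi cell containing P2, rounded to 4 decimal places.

Area of P2's cell: 129.5213

1. box [0,21]×[0,28]: [(0, 0) (21, 0) (21, 28) (0, 28)]
2. ⊥bis P2·P0 via (11.9,16.32): [(0, 0) (21, 0) (21, 2.0551) (4.449, 28) (0, 28)]  |A|=373.2928
3. ⊥bis P2·P1 via (10.13,14.72): [(0, 0) (18.0169, 0) (3.0147, 28) (0, 28)]  |A|=294.4416
4. ⊥bis P2·P3 via (9.855,6.695): [(0, 0) (1.2758, 0) (13.0809, 9.2124) (3.0147, 28) (0, 28)]  |A|=217.3288
5. ⊥bis P2·P4 via (12.325,18.775): [(0, 0) (1.2758, 0) (13.0809, 9.2124) (3.0147, 28) (0, 28)]  |A|=217.3288
6. ⊥bis P2·P5 via (11.765,17.425): [(0, 0) (1.2758, 0) (13.0809, 9.2124) (3.0381, 27.9563) (3.0019, 28) (0, 28)]  |A|=217.3285
7. ⊥bis P2·P6 via (7.675,7.215): [(0, 3.9301) (12.943, 9.4697) (3.0381, 27.9563) (3.0019, 28) (0, 28)]  |A|=183.7003
8. ⊥bis P2·P7 via (6.16,11.54): [(0, 5.9873) (9.986, 14.9888) (3.0381, 27.9563) (3.0019, 28) (0, 28)]  |A|=129.5213
9. canonical 5-gon: [(0, 5.9873) (9.986, 14.9888) (3.0381, 27.9563) (3.0019, 28) (0, 28)]
10. shoelace: 129.5213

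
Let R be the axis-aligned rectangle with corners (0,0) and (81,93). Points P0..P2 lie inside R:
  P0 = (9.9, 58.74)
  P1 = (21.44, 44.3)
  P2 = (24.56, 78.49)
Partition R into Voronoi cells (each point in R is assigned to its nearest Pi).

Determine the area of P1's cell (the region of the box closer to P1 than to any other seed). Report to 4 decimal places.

Area of P1's cell: 4506.6698

1. box [0,81]×[0,93]: [(0, 0) (81, 0) (81, 93) (0, 93)]
2. ⊥bis P1·P0 via (15.67,51.52): [(0, 38.997) (0, 0) (81, 0) (81, 93) (67.5739, 93)]  |A|=5708.4036
3. ⊥bis P1·P2 via (23,61.395): [(27.5114, 60.9833) (0, 38.997) (0, 0) (81, 0) (81, 56.1022)]  |A|=4506.6698
4. canonical 5-gon: [(27.5114, 60.9833) (0, 38.997) (0, 0) (81, 0) (81, 56.1022)]
5. shoelace: 4506.6698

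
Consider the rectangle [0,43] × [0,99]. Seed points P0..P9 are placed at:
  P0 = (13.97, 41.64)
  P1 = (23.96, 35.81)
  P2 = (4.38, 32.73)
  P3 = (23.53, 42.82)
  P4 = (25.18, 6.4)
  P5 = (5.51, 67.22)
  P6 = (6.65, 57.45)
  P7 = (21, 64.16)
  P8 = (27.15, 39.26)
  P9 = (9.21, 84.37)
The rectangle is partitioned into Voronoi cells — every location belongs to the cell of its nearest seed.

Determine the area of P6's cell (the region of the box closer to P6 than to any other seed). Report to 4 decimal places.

Area of P6's cell: 215.8160

1. box [0,43]×[0,99]: [(0, 0) (43, 0) (43, 99) (0, 99)]
2. ⊥bis P6·P0 via (10.31,49.545): [(0, 44.7715) (43, 64.6804) (43, 99) (0, 99)]  |A|=1903.7842
3. ⊥bis P6·P1 via (15.305,46.63): [(0, 44.7715) (30.8216, 59.0418) (43, 68.7834) (43, 99) (0, 99)]  |A|=1878.7999
4. ⊥bis P6·P2 via (5.515,45.09): [(0, 45.5964) (1.4869, 45.4599) (30.8216, 59.0418) (43, 68.7834) (43, 99) (0, 99)]  |A|=1878.1866
5. ⊥bis P6·P3 via (15.09,50.135): [(0, 45.5964) (1.4869, 45.4599) (17.4397, 52.846) (43, 82.3374) (43, 99) (0, 99)]  |A|=1677.5118
6. ⊥bis P6·P4 via (15.915,31.925): [(0, 45.5964) (1.4869, 45.4599) (17.4397, 52.846) (43, 82.3374) (43, 99) (0, 99)]  |A|=1677.5118
7. ⊥bis P6·P5 via (6.08,62.335): [(0, 61.6256) (0, 45.5964) (1.4869, 45.4599) (17.4397, 52.846) (27.8672, 64.8772)]  |A|=297.0356
8. ⊥bis P6·P7 via (13.825,60.805): [(12.7459, 63.1128) (0, 61.6256) (0, 45.5964) (1.4869, 45.4599) (17.4397, 52.846) (17.5091, 52.9262)]  |A|=215.816
9. ⊥bis P6·P8 via (16.9,48.355): [(12.7459, 63.1128) (0, 61.6256) (0, 45.5964) (1.4869, 45.4599) (17.4397, 52.846) (17.5091, 52.9262)]  |A|=215.816
10. ⊥bis P6·P9 via (7.93,70.91): [(12.7459, 63.1128) (0, 61.6256) (0, 45.5964) (1.4869, 45.4599) (17.4397, 52.846) (17.5091, 52.9262)]  |A|=215.816
11. canonical 6-gon: [(12.7459, 63.1128) (0, 61.6256) (0, 45.5964) (1.4869, 45.4599) (17.4397, 52.846) (17.5091, 52.9262)]
12. shoelace: 215.816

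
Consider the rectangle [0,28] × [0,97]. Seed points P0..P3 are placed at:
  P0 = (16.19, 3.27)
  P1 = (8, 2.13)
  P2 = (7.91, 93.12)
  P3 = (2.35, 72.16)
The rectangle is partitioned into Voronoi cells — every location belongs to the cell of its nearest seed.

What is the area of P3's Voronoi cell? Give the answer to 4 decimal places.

1. box [0,28]×[0,97]: [(0, 0) (28, 0) (28, 97) (0, 97)]
2. ⊥bis P3·P0 via (9.27,37.715): [(0, 35.8527) (28, 41.4779) (28, 97) (0, 97)]  |A|=1633.3728
3. ⊥bis P3·P1 via (5.175,37.145): [(0, 36.7275) (7.2769, 37.3146) (28, 41.4779) (28, 97) (0, 97)]  |A|=1630.1898
4. ⊥bis P3·P2 via (5.13,82.64): [(0, 84.0008) (0, 36.7275) (7.2769, 37.3146) (28, 41.4779) (28, 76.5733)]  |A|=1162.2281
5. canonical 5-gon: [(0, 84.0008) (0, 36.7275) (7.2769, 37.3146) (28, 41.4779) (28, 76.5733)]
6. shoelace: 1162.2281

Area of P3's cell: 1162.2281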